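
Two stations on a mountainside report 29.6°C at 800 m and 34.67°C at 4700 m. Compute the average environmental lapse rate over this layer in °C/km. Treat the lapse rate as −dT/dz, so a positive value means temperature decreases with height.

-1.3°C/km

Γ = −ΔT/Δz = (29.6 − 34.67) / (4700 − 800) m
  = -5.07°C / 3.9 km = -1.3°C/km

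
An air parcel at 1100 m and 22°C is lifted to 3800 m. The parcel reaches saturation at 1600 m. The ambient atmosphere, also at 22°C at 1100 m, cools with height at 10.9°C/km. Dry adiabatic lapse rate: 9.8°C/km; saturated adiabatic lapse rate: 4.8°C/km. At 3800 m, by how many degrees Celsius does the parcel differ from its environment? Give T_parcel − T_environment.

+13.97°C (parcel warmer than environment)

Parcel:
  Dry to 1600 m: -9.8 × 0.5 km = -4.9°C, so T = 17.1°C.
  Saturated to 3800 m: -4.8 × 2.2 km = -10.56°C, so T = 6.54°C.
Environment:
  Environment to 3800 m: -10.9 × 2.7 km = -29.43°C, so T = -7.43°C.
T_parcel − T_env = 6.54 − (-7.43) = +13.97°C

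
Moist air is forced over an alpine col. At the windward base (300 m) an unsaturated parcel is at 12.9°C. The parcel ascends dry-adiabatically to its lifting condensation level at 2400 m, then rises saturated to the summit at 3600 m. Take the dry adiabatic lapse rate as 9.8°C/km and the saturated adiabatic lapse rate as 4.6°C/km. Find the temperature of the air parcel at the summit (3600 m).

-13.2°C

300 → 2400 m (dry, 9.8°C/km): ΔT = -9.8 × 2.1 = -20.58°C → T = -7.68°C
2400 → 3600 m (saturated, 4.6°C/km): ΔT = -4.6 × 1.2 = -5.52°C → T = -13.2°C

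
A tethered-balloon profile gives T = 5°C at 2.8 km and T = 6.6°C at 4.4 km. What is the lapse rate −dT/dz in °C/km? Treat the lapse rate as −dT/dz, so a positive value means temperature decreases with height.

Γ = −ΔT/Δz = (5 − 6.6) / (4400 − 2800) m
  = -1.6°C / 1.6 km = -1°C/km

-1°C/km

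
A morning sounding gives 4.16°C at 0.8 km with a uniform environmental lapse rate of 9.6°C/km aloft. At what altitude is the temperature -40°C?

5.4 km

Height above start = (4.16 − (-40)) / 9.6 = 4.6 km
Altitude = 800 m + 4600 m = 5400 m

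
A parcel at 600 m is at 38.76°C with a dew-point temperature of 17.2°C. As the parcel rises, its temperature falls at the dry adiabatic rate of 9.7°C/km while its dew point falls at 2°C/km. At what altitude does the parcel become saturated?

3400 m

T and T_d converge at 9.7 − 2 = 7.7°C per km
Height above start = (38.76 − 17.2) / 7.7 = 2.8 km
LCL altitude = 600 m + 2800 m = 3400 m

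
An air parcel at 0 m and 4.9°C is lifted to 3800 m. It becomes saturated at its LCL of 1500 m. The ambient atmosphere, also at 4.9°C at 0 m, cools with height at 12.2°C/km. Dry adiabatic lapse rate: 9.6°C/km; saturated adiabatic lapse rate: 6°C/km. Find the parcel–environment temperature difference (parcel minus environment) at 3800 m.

Parcel:
  0 → 1500 m (dry, 9.6°C/km): ΔT = -9.6 × 1.5 = -14.4°C → T = -9.5°C
  1500 → 3800 m (saturated, 6°C/km): ΔT = -6 × 2.3 = -13.8°C → T = -23.3°C
Environment:
  0 → 3800 m (environment, 12.2°C/km): ΔT = -12.2 × 3.8 = -46.36°C → T = -41.46°C
T_parcel − T_env = -23.3 − (-41.46) = +18.16°C

+18.16°C (parcel warmer than environment)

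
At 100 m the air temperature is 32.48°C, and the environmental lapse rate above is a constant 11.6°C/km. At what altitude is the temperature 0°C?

Height above start = (32.48 − 0) / 11.6 = 2.8 km
Altitude = 100 m + 2800 m = 2900 m

2900 m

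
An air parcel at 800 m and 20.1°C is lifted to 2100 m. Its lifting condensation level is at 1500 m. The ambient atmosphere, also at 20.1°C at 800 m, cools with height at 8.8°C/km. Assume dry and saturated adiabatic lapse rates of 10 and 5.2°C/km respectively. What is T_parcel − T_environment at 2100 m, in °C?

Parcel:
  800 → 1500 m (dry, 10°C/km): ΔT = -10 × 0.7 = -7°C → T = 13.1°C
  1500 → 2100 m (saturated, 5.2°C/km): ΔT = -5.2 × 0.6 = -3.12°C → T = 9.98°C
Environment:
  800 → 2100 m (environment, 8.8°C/km): ΔT = -8.8 × 1.3 = -11.44°C → T = 8.66°C
T_parcel − T_env = 9.98 − 8.66 = +1.32°C

+1.32°C (parcel warmer than environment)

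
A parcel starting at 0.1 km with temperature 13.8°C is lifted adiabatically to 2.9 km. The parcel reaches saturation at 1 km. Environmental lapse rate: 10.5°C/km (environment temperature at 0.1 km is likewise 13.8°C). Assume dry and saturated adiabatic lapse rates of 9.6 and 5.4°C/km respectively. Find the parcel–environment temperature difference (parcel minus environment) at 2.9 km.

Parcel:
  Dry to 1000 m: -9.6 × 0.9 km = -8.64°C, so T = 5.16°C.
  Saturated to 2900 m: -5.4 × 1.9 km = -10.26°C, so T = -5.1°C.
Environment:
  Environment to 2900 m: -10.5 × 2.8 km = -29.4°C, so T = -15.6°C.
T_parcel − T_env = -5.1 − (-15.6) = +10.5°C

+10.5°C (parcel warmer than environment)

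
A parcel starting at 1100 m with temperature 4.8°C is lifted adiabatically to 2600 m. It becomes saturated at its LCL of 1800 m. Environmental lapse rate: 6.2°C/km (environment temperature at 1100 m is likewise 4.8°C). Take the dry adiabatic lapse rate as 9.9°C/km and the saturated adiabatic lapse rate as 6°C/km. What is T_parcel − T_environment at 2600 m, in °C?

-2.43°C (parcel cooler than environment)

Parcel:
  1100–1800 m, dry: Δz = 0.7 km ⇒ ΔT = -6.93°C; T = -2.13°C
  1800–2600 m, saturated: Δz = 0.8 km ⇒ ΔT = -4.8°C; T = -6.93°C
Environment:
  1100–2600 m, environment: Δz = 1.5 km ⇒ ΔT = -9.3°C; T = -4.5°C
T_parcel − T_env = -6.93 − (-4.5) = -2.43°C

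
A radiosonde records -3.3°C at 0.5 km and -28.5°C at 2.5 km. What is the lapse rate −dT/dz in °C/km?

12.6°C/km

Γ = −ΔT/Δz = (-3.3 − (-28.5)) / (2500 − 500) m
  = 25.2°C / 2 km = 12.6°C/km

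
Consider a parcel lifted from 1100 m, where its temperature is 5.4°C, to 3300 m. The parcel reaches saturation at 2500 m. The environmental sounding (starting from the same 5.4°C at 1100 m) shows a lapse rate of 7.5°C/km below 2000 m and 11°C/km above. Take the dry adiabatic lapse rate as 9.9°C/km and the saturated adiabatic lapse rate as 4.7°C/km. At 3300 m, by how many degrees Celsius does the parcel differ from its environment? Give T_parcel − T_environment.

Parcel:
  1100 → 2500 m (dry, 9.9°C/km): ΔT = -9.9 × 1.4 = -13.86°C → T = -8.46°C
  2500 → 3300 m (saturated, 4.7°C/km): ΔT = -4.7 × 0.8 = -3.76°C → T = -12.22°C
Environment:
  1100 → 2000 m (environment, lower layer, 7.5°C/km): ΔT = -7.5 × 0.9 = -6.75°C → T = -1.35°C
  2000 → 3300 m (environment, upper layer, 11°C/km): ΔT = -11 × 1.3 = -14.3°C → T = -15.65°C
T_parcel − T_env = -12.22 − (-15.65) = +3.43°C

+3.43°C (parcel warmer than environment)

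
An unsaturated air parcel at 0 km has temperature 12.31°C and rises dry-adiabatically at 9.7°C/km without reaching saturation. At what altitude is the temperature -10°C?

2.3 km

Height above start = (12.31 − (-10)) / 9.7 = 2.3 km
Altitude = 0 m + 2300 m = 2300 m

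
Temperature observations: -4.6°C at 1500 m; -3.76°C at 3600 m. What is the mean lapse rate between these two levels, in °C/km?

-0.4°C/km

Γ = −ΔT/Δz = (-4.6 − (-3.76)) / (3600 − 1500) m
  = -0.84°C / 2.1 km = -0.4°C/km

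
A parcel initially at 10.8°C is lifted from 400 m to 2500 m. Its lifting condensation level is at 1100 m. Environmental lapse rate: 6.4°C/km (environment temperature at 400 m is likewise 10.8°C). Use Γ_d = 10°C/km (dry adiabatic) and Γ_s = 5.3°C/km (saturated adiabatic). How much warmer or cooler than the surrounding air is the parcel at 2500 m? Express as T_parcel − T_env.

Parcel:
  400 → 1100 m (dry, 10°C/km): ΔT = -10 × 0.7 = -7°C → T = 3.8°C
  1100 → 2500 m (saturated, 5.3°C/km): ΔT = -5.3 × 1.4 = -7.42°C → T = -3.62°C
Environment:
  400 → 2500 m (environment, 6.4°C/km): ΔT = -6.4 × 2.1 = -13.44°C → T = -2.64°C
T_parcel − T_env = -3.62 − (-2.64) = -0.98°C

-0.98°C (parcel cooler than environment)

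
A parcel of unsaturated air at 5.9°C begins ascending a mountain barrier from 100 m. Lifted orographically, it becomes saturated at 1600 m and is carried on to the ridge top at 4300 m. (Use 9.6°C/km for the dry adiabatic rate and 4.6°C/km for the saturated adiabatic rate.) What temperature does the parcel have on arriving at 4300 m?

-20.92°C

From 100 m to 1600 m (dry): cools by 9.6 × 1.5 = 14.4°C, giving -8.5°C.
From 1600 m to 4300 m (saturated): cools by 4.6 × 2.7 = 12.42°C, giving -20.92°C.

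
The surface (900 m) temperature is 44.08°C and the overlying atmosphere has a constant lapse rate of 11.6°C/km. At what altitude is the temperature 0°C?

Height above start = (44.08 − 0) / 11.6 = 3.8 km
Altitude = 900 m + 3800 m = 4700 m

4700 m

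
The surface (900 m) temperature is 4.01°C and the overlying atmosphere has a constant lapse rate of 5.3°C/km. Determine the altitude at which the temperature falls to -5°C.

2600 m

Height above start = (4.01 − (-5)) / 5.3 = 1.7 km
Altitude = 900 m + 1700 m = 2600 m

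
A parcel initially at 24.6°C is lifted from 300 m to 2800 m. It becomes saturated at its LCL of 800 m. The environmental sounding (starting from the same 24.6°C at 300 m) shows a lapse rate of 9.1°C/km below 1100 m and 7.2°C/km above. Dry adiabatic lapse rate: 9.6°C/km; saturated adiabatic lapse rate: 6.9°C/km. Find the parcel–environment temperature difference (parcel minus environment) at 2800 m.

Parcel:
  From 300 m to 800 m (dry): cools by 9.6 × 0.5 = 4.8°C, giving 19.8°C.
  From 800 m to 2800 m (saturated): cools by 6.9 × 2 = 13.8°C, giving 6°C.
Environment:
  From 300 m to 1100 m (environment, lower layer): cools by 9.1 × 0.8 = 7.28°C, giving 17.32°C.
  From 1100 m to 2800 m (environment, upper layer): cools by 7.2 × 1.7 = 12.24°C, giving 5.08°C.
T_parcel − T_env = 6 − 5.08 = +0.92°C

+0.92°C (parcel warmer than environment)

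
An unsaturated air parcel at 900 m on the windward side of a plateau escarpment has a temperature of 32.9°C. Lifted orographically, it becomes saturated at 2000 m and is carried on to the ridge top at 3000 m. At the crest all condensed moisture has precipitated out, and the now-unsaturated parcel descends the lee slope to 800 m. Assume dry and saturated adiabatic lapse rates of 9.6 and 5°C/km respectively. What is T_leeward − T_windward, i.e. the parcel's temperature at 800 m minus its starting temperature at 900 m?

900 → 2000 m (dry, 9.6°C/km): ΔT = -9.6 × 1.1 = -10.56°C → T = 22.34°C
2000 → 3000 m (saturated, 5°C/km): ΔT = -5 × 1 = -5°C → T = 17.34°C
3000 → 800 m (dry descent, 9.6°C/km): ΔT = +9.6 × 2.2 = +21.12°C → T = 38.46°C
Net change vs windward start: 38.46 − 32.9 = +5.56°C

+5.56°C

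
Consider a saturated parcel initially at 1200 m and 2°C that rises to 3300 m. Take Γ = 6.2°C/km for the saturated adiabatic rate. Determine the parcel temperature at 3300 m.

From 1200 m to 3300 m (saturated adiabatic): cools by 6.2 × 2.1 = 13.02°C, giving -11.02°C.

-11.02°C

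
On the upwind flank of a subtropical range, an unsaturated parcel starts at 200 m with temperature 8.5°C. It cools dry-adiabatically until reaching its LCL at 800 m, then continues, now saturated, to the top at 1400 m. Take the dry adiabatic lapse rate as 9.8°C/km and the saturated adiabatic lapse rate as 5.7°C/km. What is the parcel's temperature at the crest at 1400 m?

-0.8°C

200 → 800 m (dry, 9.8°C/km): ΔT = -9.8 × 0.6 = -5.88°C → T = 2.62°C
800 → 1400 m (saturated, 5.7°C/km): ΔT = -5.7 × 0.6 = -3.42°C → T = -0.8°C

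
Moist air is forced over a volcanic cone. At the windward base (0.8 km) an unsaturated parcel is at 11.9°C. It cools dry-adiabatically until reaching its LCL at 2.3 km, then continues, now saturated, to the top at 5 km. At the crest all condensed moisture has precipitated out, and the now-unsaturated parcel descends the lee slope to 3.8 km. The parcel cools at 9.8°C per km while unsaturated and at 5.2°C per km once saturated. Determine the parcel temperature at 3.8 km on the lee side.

From 800 m to 2300 m (dry): cools by 9.8 × 1.5 = 14.7°C, giving -2.8°C.
From 2300 m to 5000 m (saturated): cools by 5.2 × 2.7 = 14.04°C, giving -16.84°C.
From 5000 m to 3800 m (dry descent): warms by 9.8 × 1.2 = 11.76°C, giving -5.08°C.

-5.08°C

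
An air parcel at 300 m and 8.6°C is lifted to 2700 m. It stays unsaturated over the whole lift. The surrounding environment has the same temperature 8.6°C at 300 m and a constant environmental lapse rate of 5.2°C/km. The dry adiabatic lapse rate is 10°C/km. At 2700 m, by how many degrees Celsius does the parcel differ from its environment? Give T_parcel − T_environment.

Parcel:
  300–2700 m, dry: Δz = 2.4 km ⇒ ΔT = -24°C; T = -15.4°C
Environment:
  300–2700 m, environment: Δz = 2.4 km ⇒ ΔT = -12.48°C; T = -3.88°C
T_parcel − T_env = -15.4 − (-3.88) = -11.52°C

-11.52°C (parcel cooler than environment)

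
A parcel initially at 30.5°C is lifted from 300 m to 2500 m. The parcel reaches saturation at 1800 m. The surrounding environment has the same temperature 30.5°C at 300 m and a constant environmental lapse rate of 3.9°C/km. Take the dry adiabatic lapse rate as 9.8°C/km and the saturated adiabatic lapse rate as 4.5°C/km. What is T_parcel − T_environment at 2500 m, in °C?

Parcel:
  300–1800 m, dry: Δz = 1.5 km ⇒ ΔT = -14.7°C; T = 15.8°C
  1800–2500 m, saturated: Δz = 0.7 km ⇒ ΔT = -3.15°C; T = 12.65°C
Environment:
  300–2500 m, environment: Δz = 2.2 km ⇒ ΔT = -8.58°C; T = 21.92°C
T_parcel − T_env = 12.65 − 21.92 = -9.27°C

-9.27°C (parcel cooler than environment)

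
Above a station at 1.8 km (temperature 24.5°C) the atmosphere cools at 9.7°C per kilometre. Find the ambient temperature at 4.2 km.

1.22°C

1800 → 4200 m (environmental, 9.7°C/km): ΔT = -9.7 × 2.4 = -23.28°C → T = 1.22°C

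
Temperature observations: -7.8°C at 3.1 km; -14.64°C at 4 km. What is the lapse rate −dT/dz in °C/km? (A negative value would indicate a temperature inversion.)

7.6°C/km

Γ = −ΔT/Δz = (-7.8 − (-14.64)) / (4000 − 3100) m
  = 6.84°C / 0.9 km = 7.6°C/km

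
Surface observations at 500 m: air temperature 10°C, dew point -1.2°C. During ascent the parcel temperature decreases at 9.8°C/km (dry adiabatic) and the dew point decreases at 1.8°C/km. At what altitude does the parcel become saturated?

1900 m

T and T_d converge at 9.8 − 1.8 = 8°C per km
Height above start = (10 − (-1.2)) / 8 = 1.4 km
LCL altitude = 500 m + 1400 m = 1900 m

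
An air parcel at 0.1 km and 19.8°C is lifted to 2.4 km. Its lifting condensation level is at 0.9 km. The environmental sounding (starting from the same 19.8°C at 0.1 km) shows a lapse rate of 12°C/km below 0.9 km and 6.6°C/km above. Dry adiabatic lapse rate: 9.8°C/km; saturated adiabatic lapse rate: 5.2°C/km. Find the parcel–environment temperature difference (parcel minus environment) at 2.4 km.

Parcel:
  100 → 900 m (dry, 9.8°C/km): ΔT = -9.8 × 0.8 = -7.84°C → T = 11.96°C
  900 → 2400 m (saturated, 5.2°C/km): ΔT = -5.2 × 1.5 = -7.8°C → T = 4.16°C
Environment:
  100 → 900 m (environment, lower layer, 12°C/km): ΔT = -12 × 0.8 = -9.6°C → T = 10.2°C
  900 → 2400 m (environment, upper layer, 6.6°C/km): ΔT = -6.6 × 1.5 = -9.9°C → T = 0.3°C
T_parcel − T_env = 4.16 − 0.3 = +3.86°C

+3.86°C (parcel warmer than environment)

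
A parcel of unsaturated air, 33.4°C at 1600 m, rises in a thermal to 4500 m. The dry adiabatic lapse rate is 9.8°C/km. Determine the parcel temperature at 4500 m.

1600 → 4500 m (dry adiabatic, 9.8°C/km): ΔT = -9.8 × 2.9 = -28.42°C → T = 4.98°C

4.98°C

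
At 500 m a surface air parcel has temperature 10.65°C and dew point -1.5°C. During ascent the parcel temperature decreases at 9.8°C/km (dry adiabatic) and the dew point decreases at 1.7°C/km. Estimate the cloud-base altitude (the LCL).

2000 m

T and T_d converge at 9.8 − 1.7 = 8.1°C per km
Height above start = (10.65 − (-1.5)) / 8.1 = 1.5 km
LCL altitude = 500 m + 1500 m = 2000 m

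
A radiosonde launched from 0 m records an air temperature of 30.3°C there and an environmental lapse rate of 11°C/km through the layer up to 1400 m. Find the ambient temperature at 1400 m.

14.9°C

0–1400 m, environmental: Δz = 1.4 km ⇒ ΔT = -15.4°C; T = 14.9°C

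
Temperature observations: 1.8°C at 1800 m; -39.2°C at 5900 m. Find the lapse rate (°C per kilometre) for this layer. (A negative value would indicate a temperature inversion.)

Γ = −ΔT/Δz = (1.8 − (-39.2)) / (5900 − 1800) m
  = 41°C / 4.1 km = 10°C/km

10°C/km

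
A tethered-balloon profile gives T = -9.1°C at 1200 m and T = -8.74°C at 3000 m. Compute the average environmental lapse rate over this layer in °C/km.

-0.2°C/km

Γ = −ΔT/Δz = (-9.1 − (-8.74)) / (3000 − 1200) m
  = -0.36°C / 1.8 km = -0.2°C/km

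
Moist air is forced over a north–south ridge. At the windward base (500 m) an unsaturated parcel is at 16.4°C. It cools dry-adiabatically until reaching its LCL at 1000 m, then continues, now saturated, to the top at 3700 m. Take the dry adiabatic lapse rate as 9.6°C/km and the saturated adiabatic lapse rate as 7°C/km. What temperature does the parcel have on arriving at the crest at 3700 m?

500 → 1000 m (dry, 9.6°C/km): ΔT = -9.6 × 0.5 = -4.8°C → T = 11.6°C
1000 → 3700 m (saturated, 7°C/km): ΔT = -7 × 2.7 = -18.9°C → T = -7.3°C

-7.3°C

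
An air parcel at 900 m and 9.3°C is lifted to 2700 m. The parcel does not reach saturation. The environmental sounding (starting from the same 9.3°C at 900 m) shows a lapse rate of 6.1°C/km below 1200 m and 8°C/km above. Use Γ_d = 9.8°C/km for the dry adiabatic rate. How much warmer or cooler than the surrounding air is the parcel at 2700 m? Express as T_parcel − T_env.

Parcel:
  900 → 2700 m (dry, 9.8°C/km): ΔT = -9.8 × 1.8 = -17.64°C → T = -8.34°C
Environment:
  900 → 1200 m (environment, lower layer, 6.1°C/km): ΔT = -6.1 × 0.3 = -1.83°C → T = 7.47°C
  1200 → 2700 m (environment, upper layer, 8°C/km): ΔT = -8 × 1.5 = -12°C → T = -4.53°C
T_parcel − T_env = -8.34 − (-4.53) = -3.81°C

-3.81°C (parcel cooler than environment)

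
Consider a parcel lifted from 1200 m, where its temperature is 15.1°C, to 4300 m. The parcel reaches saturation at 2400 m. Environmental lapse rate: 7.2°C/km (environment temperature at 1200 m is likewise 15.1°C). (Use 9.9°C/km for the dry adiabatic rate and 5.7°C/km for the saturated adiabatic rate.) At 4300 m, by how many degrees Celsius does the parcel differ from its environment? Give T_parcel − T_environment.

Parcel:
  1200–2400 m, dry: Δz = 1.2 km ⇒ ΔT = -11.88°C; T = 3.22°C
  2400–4300 m, saturated: Δz = 1.9 km ⇒ ΔT = -10.83°C; T = -7.61°C
Environment:
  1200–4300 m, environment: Δz = 3.1 km ⇒ ΔT = -22.32°C; T = -7.22°C
T_parcel − T_env = -7.61 − (-7.22) = -0.39°C

-0.39°C (parcel cooler than environment)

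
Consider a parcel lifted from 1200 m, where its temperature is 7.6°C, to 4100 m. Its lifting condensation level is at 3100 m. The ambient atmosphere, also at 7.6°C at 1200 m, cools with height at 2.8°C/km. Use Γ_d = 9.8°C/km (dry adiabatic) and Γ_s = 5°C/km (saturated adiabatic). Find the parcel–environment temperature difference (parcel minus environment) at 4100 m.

Parcel:
  1200 → 3100 m (dry, 9.8°C/km): ΔT = -9.8 × 1.9 = -18.62°C → T = -11.02°C
  3100 → 4100 m (saturated, 5°C/km): ΔT = -5 × 1 = -5°C → T = -16.02°C
Environment:
  1200 → 4100 m (environment, 2.8°C/km): ΔT = -2.8 × 2.9 = -8.12°C → T = -0.52°C
T_parcel − T_env = -16.02 − (-0.52) = -15.5°C

-15.5°C (parcel cooler than environment)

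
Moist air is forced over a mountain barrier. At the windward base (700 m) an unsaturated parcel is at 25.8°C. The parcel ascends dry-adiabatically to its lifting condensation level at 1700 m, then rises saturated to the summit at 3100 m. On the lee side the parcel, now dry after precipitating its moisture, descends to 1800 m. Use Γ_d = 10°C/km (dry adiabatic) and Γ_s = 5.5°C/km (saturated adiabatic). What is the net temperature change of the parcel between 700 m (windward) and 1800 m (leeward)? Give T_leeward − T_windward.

700 → 1700 m (dry, 10°C/km): ΔT = -10 × 1 = -10°C → T = 15.8°C
1700 → 3100 m (saturated, 5.5°C/km): ΔT = -5.5 × 1.4 = -7.7°C → T = 8.1°C
3100 → 1800 m (dry descent, 10°C/km): ΔT = +10 × 1.3 = +13°C → T = 21.1°C
Net change vs windward start: 21.1 − 25.8 = -4.7°C

-4.7°C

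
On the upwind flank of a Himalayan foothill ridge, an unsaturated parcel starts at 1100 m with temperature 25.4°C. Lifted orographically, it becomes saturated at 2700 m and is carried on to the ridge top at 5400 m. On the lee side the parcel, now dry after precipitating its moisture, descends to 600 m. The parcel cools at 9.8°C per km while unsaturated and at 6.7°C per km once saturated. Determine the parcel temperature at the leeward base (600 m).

38.67°C

Dry to 2700 m: -9.8 × 1.6 km = -15.68°C, so T = 9.72°C.
Saturated to 5400 m: -6.7 × 2.7 km = -18.09°C, so T = -8.37°C.
Dry descent to 600 m: +9.8 × 4.8 km = +47.04°C, so T = 38.67°C.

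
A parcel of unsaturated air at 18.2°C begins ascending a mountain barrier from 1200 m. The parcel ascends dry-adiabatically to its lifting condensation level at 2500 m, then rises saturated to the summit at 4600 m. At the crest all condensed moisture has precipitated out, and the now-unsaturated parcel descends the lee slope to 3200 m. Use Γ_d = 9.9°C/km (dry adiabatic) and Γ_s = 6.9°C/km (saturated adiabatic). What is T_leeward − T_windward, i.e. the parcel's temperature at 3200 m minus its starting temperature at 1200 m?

1200 → 2500 m (dry, 9.9°C/km): ΔT = -9.9 × 1.3 = -12.87°C → T = 5.33°C
2500 → 4600 m (saturated, 6.9°C/km): ΔT = -6.9 × 2.1 = -14.49°C → T = -9.16°C
4600 → 3200 m (dry descent, 9.9°C/km): ΔT = +9.9 × 1.4 = +13.86°C → T = 4.7°C
Net change vs windward start: 4.7 − 18.2 = -13.5°C

-13.5°C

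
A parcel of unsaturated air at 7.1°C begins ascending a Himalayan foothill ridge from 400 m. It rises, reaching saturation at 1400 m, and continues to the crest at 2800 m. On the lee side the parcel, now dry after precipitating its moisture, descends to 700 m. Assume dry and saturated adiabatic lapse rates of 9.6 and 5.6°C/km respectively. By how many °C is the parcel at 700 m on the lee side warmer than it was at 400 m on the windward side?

400–1400 m, dry: Δz = 1 km ⇒ ΔT = -9.6°C; T = -2.5°C
1400–2800 m, saturated: Δz = 1.4 km ⇒ ΔT = -7.84°C; T = -10.34°C
2800–700 m, dry descent: Δz = 2.1 km ⇒ ΔT = +20.16°C; T = 9.82°C
Net change vs windward start: 9.82 − 7.1 = +2.72°C

+2.72°C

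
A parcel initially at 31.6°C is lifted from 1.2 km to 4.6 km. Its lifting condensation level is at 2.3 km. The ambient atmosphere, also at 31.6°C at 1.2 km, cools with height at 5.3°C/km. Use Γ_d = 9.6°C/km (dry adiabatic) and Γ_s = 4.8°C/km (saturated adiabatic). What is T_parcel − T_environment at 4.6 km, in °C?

Parcel:
  From 1200 m to 2300 m (dry): cools by 9.6 × 1.1 = 10.56°C, giving 21.04°C.
  From 2300 m to 4600 m (saturated): cools by 4.8 × 2.3 = 11.04°C, giving 10°C.
Environment:
  From 1200 m to 4600 m (environment): cools by 5.3 × 3.4 = 18.02°C, giving 13.58°C.
T_parcel − T_env = 10 − 13.58 = -3.58°C

-3.58°C (parcel cooler than environment)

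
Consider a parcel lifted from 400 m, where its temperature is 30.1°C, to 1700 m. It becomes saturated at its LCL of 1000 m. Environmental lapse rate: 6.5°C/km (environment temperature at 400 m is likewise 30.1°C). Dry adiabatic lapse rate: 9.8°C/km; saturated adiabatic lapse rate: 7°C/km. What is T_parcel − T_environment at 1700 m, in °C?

-2.33°C (parcel cooler than environment)

Parcel:
  400 → 1000 m (dry, 9.8°C/km): ΔT = -9.8 × 0.6 = -5.88°C → T = 24.22°C
  1000 → 1700 m (saturated, 7°C/km): ΔT = -7 × 0.7 = -4.9°C → T = 19.32°C
Environment:
  400 → 1700 m (environment, 6.5°C/km): ΔT = -6.5 × 1.3 = -8.45°C → T = 21.65°C
T_parcel − T_env = 19.32 − 21.65 = -2.33°C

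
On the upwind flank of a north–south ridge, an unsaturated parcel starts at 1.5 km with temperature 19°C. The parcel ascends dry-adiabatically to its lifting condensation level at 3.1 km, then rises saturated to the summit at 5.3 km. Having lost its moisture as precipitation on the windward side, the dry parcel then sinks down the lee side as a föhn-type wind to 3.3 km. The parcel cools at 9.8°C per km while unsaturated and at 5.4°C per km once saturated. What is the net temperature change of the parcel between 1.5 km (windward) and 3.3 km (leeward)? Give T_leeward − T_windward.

1500–3100 m, dry: Δz = 1.6 km ⇒ ΔT = -15.68°C; T = 3.32°C
3100–5300 m, saturated: Δz = 2.2 km ⇒ ΔT = -11.88°C; T = -8.56°C
5300–3300 m, dry descent: Δz = 2 km ⇒ ΔT = +19.6°C; T = 11.04°C
Net change vs windward start: 11.04 − 19 = -7.96°C

-7.96°C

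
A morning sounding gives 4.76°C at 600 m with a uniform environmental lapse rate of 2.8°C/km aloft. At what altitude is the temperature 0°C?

Height above start = (4.76 − 0) / 2.8 = 1.7 km
Altitude = 600 m + 1700 m = 2300 m

2300 m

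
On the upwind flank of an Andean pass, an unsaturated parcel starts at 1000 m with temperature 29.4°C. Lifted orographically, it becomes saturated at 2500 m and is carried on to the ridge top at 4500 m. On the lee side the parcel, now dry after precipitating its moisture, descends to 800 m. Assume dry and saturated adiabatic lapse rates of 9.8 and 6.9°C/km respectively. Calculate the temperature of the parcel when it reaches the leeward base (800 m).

Dry to 2500 m: -9.8 × 1.5 km = -14.7°C, so T = 14.7°C.
Saturated to 4500 m: -6.9 × 2 km = -13.8°C, so T = 0.9°C.
Dry descent to 800 m: +9.8 × 3.7 km = +36.26°C, so T = 37.16°C.

37.16°C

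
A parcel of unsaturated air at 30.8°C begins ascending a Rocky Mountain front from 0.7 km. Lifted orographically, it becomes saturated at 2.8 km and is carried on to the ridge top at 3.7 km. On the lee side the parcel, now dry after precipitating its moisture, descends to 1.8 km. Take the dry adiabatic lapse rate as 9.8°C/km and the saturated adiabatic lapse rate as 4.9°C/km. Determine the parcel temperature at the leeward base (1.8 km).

Dry to 2800 m: -9.8 × 2.1 km = -20.58°C, so T = 10.22°C.
Saturated to 3700 m: -4.9 × 0.9 km = -4.41°C, so T = 5.81°C.
Dry descent to 1800 m: +9.8 × 1.9 km = +18.62°C, so T = 24.43°C.

24.43°C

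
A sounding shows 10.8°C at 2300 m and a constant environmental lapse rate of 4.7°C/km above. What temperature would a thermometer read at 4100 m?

2.34°C

2300 → 4100 m (environmental, 4.7°C/km): ΔT = -4.7 × 1.8 = -8.46°C → T = 2.34°C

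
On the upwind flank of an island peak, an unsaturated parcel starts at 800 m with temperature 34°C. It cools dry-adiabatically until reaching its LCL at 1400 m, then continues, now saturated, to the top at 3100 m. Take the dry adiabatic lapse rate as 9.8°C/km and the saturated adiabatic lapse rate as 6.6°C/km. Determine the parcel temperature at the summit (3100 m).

16.9°C

800–1400 m, dry: Δz = 0.6 km ⇒ ΔT = -5.88°C; T = 28.12°C
1400–3100 m, saturated: Δz = 1.7 km ⇒ ΔT = -11.22°C; T = 16.9°C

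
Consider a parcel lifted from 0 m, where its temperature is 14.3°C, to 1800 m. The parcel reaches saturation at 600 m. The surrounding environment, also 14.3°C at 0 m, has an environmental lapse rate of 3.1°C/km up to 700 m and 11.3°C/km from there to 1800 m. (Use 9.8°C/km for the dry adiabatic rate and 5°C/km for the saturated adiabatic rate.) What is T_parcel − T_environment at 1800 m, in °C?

+2.72°C (parcel warmer than environment)

Parcel:
  0 → 600 m (dry, 9.8°C/km): ΔT = -9.8 × 0.6 = -5.88°C → T = 8.42°C
  600 → 1800 m (saturated, 5°C/km): ΔT = -5 × 1.2 = -6°C → T = 2.42°C
Environment:
  0 → 700 m (environment, lower layer, 3.1°C/km): ΔT = -3.1 × 0.7 = -2.17°C → T = 12.13°C
  700 → 1800 m (environment, upper layer, 11.3°C/km): ΔT = -11.3 × 1.1 = -12.43°C → T = -0.3°C
T_parcel − T_env = 2.42 − (-0.3) = +2.72°C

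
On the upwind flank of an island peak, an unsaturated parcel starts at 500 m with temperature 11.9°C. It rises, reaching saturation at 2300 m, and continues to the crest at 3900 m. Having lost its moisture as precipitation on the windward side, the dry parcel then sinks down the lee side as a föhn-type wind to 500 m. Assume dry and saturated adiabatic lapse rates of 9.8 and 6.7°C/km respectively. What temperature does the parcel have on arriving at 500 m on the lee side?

16.86°C

500–2300 m, dry: Δz = 1.8 km ⇒ ΔT = -17.64°C; T = -5.74°C
2300–3900 m, saturated: Δz = 1.6 km ⇒ ΔT = -10.72°C; T = -16.46°C
3900–500 m, dry descent: Δz = 3.4 km ⇒ ΔT = +33.32°C; T = 16.86°C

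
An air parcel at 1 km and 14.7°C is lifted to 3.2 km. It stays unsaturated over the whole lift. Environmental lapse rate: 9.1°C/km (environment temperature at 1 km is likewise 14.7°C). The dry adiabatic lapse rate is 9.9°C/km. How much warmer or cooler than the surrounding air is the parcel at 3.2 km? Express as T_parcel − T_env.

Parcel:
  From 1000 m to 3200 m (dry): cools by 9.9 × 2.2 = 21.78°C, giving -7.08°C.
Environment:
  From 1000 m to 3200 m (environment): cools by 9.1 × 2.2 = 20.02°C, giving -5.32°C.
T_parcel − T_env = -7.08 − (-5.32) = -1.76°C

-1.76°C (parcel cooler than environment)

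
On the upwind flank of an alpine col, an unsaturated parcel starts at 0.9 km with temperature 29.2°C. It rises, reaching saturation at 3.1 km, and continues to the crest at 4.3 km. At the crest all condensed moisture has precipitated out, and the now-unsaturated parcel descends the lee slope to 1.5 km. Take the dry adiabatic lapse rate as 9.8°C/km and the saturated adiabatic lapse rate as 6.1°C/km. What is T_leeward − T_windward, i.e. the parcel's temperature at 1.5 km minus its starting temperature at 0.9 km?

From 900 m to 3100 m (dry): cools by 9.8 × 2.2 = 21.56°C, giving 7.64°C.
From 3100 m to 4300 m (saturated): cools by 6.1 × 1.2 = 7.32°C, giving 0.32°C.
From 4300 m to 1500 m (dry descent): warms by 9.8 × 2.8 = 27.44°C, giving 27.76°C.
Net change vs windward start: 27.76 − 29.2 = -1.44°C

-1.44°C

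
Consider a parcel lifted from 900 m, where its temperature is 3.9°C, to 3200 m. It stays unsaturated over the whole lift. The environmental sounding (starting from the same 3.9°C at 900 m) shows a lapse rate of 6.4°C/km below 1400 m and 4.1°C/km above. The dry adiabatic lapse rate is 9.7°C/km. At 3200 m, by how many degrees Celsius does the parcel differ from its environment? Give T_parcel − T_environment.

Parcel:
  From 900 m to 3200 m (dry): cools by 9.7 × 2.3 = 22.31°C, giving -18.41°C.
Environment:
  From 900 m to 1400 m (environment, lower layer): cools by 6.4 × 0.5 = 3.2°C, giving 0.7°C.
  From 1400 m to 3200 m (environment, upper layer): cools by 4.1 × 1.8 = 7.38°C, giving -6.68°C.
T_parcel − T_env = -18.41 − (-6.68) = -11.73°C

-11.73°C (parcel cooler than environment)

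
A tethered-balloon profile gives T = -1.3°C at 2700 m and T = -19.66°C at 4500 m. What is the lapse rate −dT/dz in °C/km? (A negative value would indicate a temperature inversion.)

10.2°C/km

Γ = −ΔT/Δz = (-1.3 − (-19.66)) / (4500 − 2700) m
  = 18.36°C / 1.8 km = 10.2°C/km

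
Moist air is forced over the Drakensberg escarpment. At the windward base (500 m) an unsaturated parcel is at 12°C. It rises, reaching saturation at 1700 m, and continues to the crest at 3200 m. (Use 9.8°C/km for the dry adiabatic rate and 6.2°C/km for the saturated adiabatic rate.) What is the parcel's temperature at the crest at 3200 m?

-9.06°C

Dry to 1700 m: -9.8 × 1.2 km = -11.76°C, so T = 0.24°C.
Saturated to 3200 m: -6.2 × 1.5 km = -9.3°C, so T = -9.06°C.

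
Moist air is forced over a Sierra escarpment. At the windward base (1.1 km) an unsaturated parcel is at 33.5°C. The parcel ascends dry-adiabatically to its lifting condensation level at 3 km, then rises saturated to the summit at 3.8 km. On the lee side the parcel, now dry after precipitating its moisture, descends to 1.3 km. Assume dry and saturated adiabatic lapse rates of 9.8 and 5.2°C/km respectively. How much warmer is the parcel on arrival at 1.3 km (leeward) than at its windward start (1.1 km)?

Dry to 3000 m: -9.8 × 1.9 km = -18.62°C, so T = 14.88°C.
Saturated to 3800 m: -5.2 × 0.8 km = -4.16°C, so T = 10.72°C.
Dry descent to 1300 m: +9.8 × 2.5 km = +24.5°C, so T = 35.22°C.
Net change vs windward start: 35.22 − 33.5 = +1.72°C

+1.72°C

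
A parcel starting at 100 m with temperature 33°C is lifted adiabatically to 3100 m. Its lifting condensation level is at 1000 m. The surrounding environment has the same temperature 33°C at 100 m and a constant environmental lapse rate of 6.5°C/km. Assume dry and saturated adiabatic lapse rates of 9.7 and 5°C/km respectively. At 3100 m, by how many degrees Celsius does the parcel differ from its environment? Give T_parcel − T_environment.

Parcel:
  100–1000 m, dry: Δz = 0.9 km ⇒ ΔT = -8.73°C; T = 24.27°C
  1000–3100 m, saturated: Δz = 2.1 km ⇒ ΔT = -10.5°C; T = 13.77°C
Environment:
  100–3100 m, environment: Δz = 3 km ⇒ ΔT = -19.5°C; T = 13.5°C
T_parcel − T_env = 13.77 − 13.5 = +0.27°C

+0.27°C (parcel warmer than environment)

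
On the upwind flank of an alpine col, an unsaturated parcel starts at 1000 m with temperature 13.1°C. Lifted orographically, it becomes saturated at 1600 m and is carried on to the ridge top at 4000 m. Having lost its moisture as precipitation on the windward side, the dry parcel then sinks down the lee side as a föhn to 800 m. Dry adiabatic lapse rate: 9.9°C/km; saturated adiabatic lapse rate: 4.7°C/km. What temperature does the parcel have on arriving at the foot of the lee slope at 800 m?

From 1000 m to 1600 m (dry): cools by 9.9 × 0.6 = 5.94°C, giving 7.16°C.
From 1600 m to 4000 m (saturated): cools by 4.7 × 2.4 = 11.28°C, giving -4.12°C.
From 4000 m to 800 m (dry descent): warms by 9.9 × 3.2 = 31.68°C, giving 27.56°C.

27.56°C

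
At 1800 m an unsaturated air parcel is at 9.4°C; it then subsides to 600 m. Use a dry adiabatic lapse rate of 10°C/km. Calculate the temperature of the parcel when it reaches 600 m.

From 1800 m to 600 m (dry adiabatic): warms by 10 × 1.2 = 12°C, giving 21.4°C.

21.4°C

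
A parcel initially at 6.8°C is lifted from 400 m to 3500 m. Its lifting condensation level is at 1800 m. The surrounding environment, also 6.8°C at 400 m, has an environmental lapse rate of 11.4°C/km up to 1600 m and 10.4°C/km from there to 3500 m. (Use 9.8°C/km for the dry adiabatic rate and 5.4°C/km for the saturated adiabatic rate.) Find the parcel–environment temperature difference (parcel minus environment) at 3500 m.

+10.54°C (parcel warmer than environment)

Parcel:
  400 → 1800 m (dry, 9.8°C/km): ΔT = -9.8 × 1.4 = -13.72°C → T = -6.92°C
  1800 → 3500 m (saturated, 5.4°C/km): ΔT = -5.4 × 1.7 = -9.18°C → T = -16.1°C
Environment:
  400 → 1600 m (environment, lower layer, 11.4°C/km): ΔT = -11.4 × 1.2 = -13.68°C → T = -6.88°C
  1600 → 3500 m (environment, upper layer, 10.4°C/km): ΔT = -10.4 × 1.9 = -19.76°C → T = -26.64°C
T_parcel − T_env = -16.1 − (-26.64) = +10.54°C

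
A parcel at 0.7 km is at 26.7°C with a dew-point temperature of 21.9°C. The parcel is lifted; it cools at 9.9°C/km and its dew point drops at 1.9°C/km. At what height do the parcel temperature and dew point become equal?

1.3 km

T and T_d converge at 9.9 − 1.9 = 8°C per km
Height above start = (26.7 − 21.9) / 8 = 0.6 km
LCL altitude = 700 m + 600 m = 1300 m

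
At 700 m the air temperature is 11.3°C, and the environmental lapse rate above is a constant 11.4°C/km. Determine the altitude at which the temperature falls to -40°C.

Height above start = (11.3 − (-40)) / 11.4 = 4.5 km
Altitude = 700 m + 4500 m = 5200 m

5200 m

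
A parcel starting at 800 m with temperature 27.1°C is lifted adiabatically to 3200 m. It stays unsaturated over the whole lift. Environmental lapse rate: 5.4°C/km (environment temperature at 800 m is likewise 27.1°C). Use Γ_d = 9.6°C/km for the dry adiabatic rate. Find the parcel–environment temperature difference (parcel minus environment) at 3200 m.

Parcel:
  Dry to 3200 m: -9.6 × 2.4 km = -23.04°C, so T = 4.06°C.
Environment:
  Environment to 3200 m: -5.4 × 2.4 km = -12.96°C, so T = 14.14°C.
T_parcel − T_env = 4.06 − 14.14 = -10.08°C

-10.08°C (parcel cooler than environment)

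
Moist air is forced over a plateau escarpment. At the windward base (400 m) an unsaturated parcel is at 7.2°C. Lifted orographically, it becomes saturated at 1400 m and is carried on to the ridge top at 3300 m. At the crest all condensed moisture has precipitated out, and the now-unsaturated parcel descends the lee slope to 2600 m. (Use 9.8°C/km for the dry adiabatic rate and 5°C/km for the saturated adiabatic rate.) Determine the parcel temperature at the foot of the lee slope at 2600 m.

400–1400 m, dry: Δz = 1 km ⇒ ΔT = -9.8°C; T = -2.6°C
1400–3300 m, saturated: Δz = 1.9 km ⇒ ΔT = -9.5°C; T = -12.1°C
3300–2600 m, dry descent: Δz = 0.7 km ⇒ ΔT = +6.86°C; T = -5.24°C

-5.24°C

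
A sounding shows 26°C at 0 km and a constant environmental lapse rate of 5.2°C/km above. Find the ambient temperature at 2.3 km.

14.04°C

Environmental to 2300 m: -5.2 × 2.3 km = -11.96°C, so T = 14.04°C.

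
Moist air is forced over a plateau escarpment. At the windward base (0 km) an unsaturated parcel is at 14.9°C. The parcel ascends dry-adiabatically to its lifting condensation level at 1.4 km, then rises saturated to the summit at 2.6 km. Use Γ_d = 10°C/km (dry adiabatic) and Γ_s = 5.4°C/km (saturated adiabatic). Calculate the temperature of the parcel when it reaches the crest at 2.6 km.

0 → 1400 m (dry, 10°C/km): ΔT = -10 × 1.4 = -14°C → T = 0.9°C
1400 → 2600 m (saturated, 5.4°C/km): ΔT = -5.4 × 1.2 = -6.48°C → T = -5.58°C

-5.58°C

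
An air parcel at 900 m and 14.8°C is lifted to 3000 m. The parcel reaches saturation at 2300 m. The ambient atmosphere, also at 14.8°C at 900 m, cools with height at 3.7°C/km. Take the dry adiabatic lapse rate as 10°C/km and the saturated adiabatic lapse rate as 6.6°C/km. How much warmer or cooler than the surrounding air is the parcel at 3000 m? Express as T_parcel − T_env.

-10.85°C (parcel cooler than environment)

Parcel:
  900 → 2300 m (dry, 10°C/km): ΔT = -10 × 1.4 = -14°C → T = 0.8°C
  2300 → 3000 m (saturated, 6.6°C/km): ΔT = -6.6 × 0.7 = -4.62°C → T = -3.82°C
Environment:
  900 → 3000 m (environment, 3.7°C/km): ΔT = -3.7 × 2.1 = -7.77°C → T = 7.03°C
T_parcel − T_env = -3.82 − 7.03 = -10.85°C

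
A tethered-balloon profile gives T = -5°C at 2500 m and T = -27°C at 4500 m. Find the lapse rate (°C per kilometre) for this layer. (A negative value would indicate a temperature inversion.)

Γ = −ΔT/Δz = (-5 − (-27)) / (4500 − 2500) m
  = 22°C / 2 km = 11°C/km

11°C/km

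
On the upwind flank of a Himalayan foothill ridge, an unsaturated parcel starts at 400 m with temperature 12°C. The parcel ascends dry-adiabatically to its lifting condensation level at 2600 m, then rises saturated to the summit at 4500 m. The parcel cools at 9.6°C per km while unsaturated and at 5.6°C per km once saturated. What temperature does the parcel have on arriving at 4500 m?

400–2600 m, dry: Δz = 2.2 km ⇒ ΔT = -21.12°C; T = -9.12°C
2600–4500 m, saturated: Δz = 1.9 km ⇒ ΔT = -10.64°C; T = -19.76°C

-19.76°C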